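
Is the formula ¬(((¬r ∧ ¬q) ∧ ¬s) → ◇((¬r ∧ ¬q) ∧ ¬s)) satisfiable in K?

Yes, satisfiable

1. ¬(((¬r ∧ ¬q) ∧ ¬s) → ◇((¬r ∧ ¬q) ∧ ¬s)), 0
2. (¬r ∧ ¬q) ∧ ¬s, 0
3. ¬◇((¬r ∧ ¬q) ∧ ¬s), 0
4. ¬r ∧ ¬q, 0
5. ¬s, 0
6. ¬r, 0
7. ¬q, 0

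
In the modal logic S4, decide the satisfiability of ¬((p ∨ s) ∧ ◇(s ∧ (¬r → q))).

1. ¬((p ∨ s) ∧ ◇(s ∧ (¬r → q))), w0
2. ¬◇(s ∧ (¬r → q)), w0   [¬∧-rule on 1 (branches; this branch)]
3. ¬(s ∧ (¬r → q)), w0   [¬◇-rule on 2 via w0Rw0]
4. ¬(¬r → q), w0   [¬∧-rule on 3 (branches; this branch)]
5. ¬r, w0   [¬→-rule on 4]
6. ¬q, w0   [¬→-rule on 4]
Accessibility: w0Rw0

Satisfiable (open branch found)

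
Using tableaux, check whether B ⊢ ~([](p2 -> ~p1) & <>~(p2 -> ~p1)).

Valid in B

Tableau for the negation [](p2 -> ~p1) & <>~(p2 -> ~p1):
1. [](p2 -> ~p1) & <>~(p2 -> ~p1), u
2. [](p2 -> ~p1), u   [&-rule on 1]
3. <>~(p2 -> ~p1), u   [&-rule on 1]
4. p2 -> ~p1, u   [[]-rule on 2 via uRu]
5. ~p1, u   [->-rule on 4 (branches; this branch)]
6. ~(p2 -> ~p1), v   [<>-rule on 3: fresh world v, uRv]
7. p2, v   [~->-rule on 6]
8. p1, v   [~->-rule on 6]
9. p2 -> ~p1, v   [[]-rule on 2 via uRv]
10. ~p1, v   [->-rule on 9 (branches; this branch)]
Accessibility: uRu, uRv, vRu, vRv
Branch closes: p1 and ~p1 both at v.
All branches of the negation close; one closing branch shown above.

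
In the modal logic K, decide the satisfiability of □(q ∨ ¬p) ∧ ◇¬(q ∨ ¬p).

No, unsatisfiable

1. □(q ∨ ¬p) ∧ ◇¬(q ∨ ¬p), 0
2. □(q ∨ ¬p), 0   [∧-rule on 1]
3. ◇¬(q ∨ ¬p), 0   [∧-rule on 1]
4. ¬(q ∨ ¬p), 1   [◇-rule on 3: fresh world 1, 0R1]
5. ¬q, 1   [¬∨-rule on 4]
6. p, 1   [¬∨-rule on 4]
7. q ∨ ¬p, 1   [□-rule on 2 via 0R1]
8. ¬p, 1   [∨-rule on 7 (branches; this branch)]
Accessibility: 0R1
Branch closes: p and ¬p both at 1.
All branches of the tableau close; one closing branch shown above.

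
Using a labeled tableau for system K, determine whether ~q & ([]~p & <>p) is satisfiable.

Unsatisfiable

1. ~q & ([]~p & <>p), 0
2. ~q, 0
3. []~p & <>p, 0
4. []~p, 0
5. <>p, 0
6. p, 1
7. ~p, 1
Accessibility: 0R1
Branch closes: p and ~p both at 1.
Every branch closes; the branch above is one of them.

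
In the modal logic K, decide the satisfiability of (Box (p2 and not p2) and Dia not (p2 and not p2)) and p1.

Unsatisfiable

1. (Box (p2 and not p2) and Dia not (p2 and not p2)) and p1, u
2. Box (p2 and not p2) and Dia not (p2 and not p2), u
3. p1, u
4. Box (p2 and not p2), u
5. Dia not (p2 and not p2), u
6. not (p2 and not p2), v
7. p2 and not p2, v
8. p2, v
9. not p2, v
Accessibility: uRv
Branch closes: p2 and not p2 both at v.
Every branch closes; the branch above is one of them.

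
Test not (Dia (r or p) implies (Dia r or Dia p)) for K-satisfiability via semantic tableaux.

1. not (Dia (r or p) implies (Dia r or Dia p)), 0
2. Dia (r or p), 0
3. not (Dia r or Dia p), 0
4. not Dia r, 0
5. not Dia p, 0
6. r or p, 1
7. not r, 1
8. not p, 1
9. p, 1
Accessibility: 0R1
Branch closes: p and not p both at 1.
(One branch shown.) All branches close.

Unsatisfiable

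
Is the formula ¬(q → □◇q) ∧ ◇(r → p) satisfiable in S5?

Unsatisfiable

1. ¬(q → □◇q) ∧ ◇(r → p), 0
2. ¬(q → □◇q), 0
3. ◇(r → p), 0
4. q, 0
5. ¬□◇q, 0
6. r → p, 1
7. p, 1
8. ¬◇q, 2
9. ¬q, 0
Accessibility: 0R0, 0R1, 0R2, 1R0, 1R1, 1R2, 2R0, 2R1, 2R2
Branch closes: q and ¬q both at 0.
All branches of the tableau close; one closing branch shown above.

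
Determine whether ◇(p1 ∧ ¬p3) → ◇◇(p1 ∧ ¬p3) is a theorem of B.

Tableau for the negation ¬(◇(p1 ∧ ¬p3) → ◇◇(p1 ∧ ¬p3)):
1. ¬(◇(p1 ∧ ¬p3) → ◇◇(p1 ∧ ¬p3)), u
2. ◇(p1 ∧ ¬p3), u
3. ¬◇◇(p1 ∧ ¬p3), u
4. ¬◇(p1 ∧ ¬p3), u
5. ¬(p1 ∧ ¬p3), u
6. p3, u
7. p1 ∧ ¬p3, v
8. p1, v
9. ¬p3, v
10. ¬◇(p1 ∧ ¬p3), v
11. ¬(p1 ∧ ¬p3), v
12. p3, v
Accessibility: uRu, uRv, vRu, vRv
Branch closes: p3 and ¬p3 both at v.
All branches of the negation close; one closing branch shown above.

Valid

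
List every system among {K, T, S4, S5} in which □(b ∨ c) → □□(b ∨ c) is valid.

S4, S5

S4-tableau for the negation ¬(□(b ∨ c) → □□(b ∨ c)):
1. ¬(□(b ∨ c) → □□(b ∨ c)), w0
2. □(b ∨ c), w0
3. ¬□□(b ∨ c), w0
4. b ∨ c, w0
5. c, w0
6. ¬□(b ∨ c), w1
7. b ∨ c, w1
8. c, w1
9. ¬(b ∨ c), w2
10. ¬b, w2
11. ¬c, w2
12. b ∨ c, w2
13. c, w2
Accessibility: w0Rw0, w0Rw1, w0Rw2, w1Rw1, w1Rw2, w2Rw2
Branch closes: c and ¬c both at w2.
Every branch closes (one shown): valid in S4, hence also in S5 (every theorem of S4 is a theorem of S5).
T-tableau for the negation ¬(□(b ∨ c) → □□(b ∨ c)):
1. ¬(□(b ∨ c) → □□(b ∨ c)), w0
2. □(b ∨ c), w0
3. ¬□□(b ∨ c), w0
4. b ∨ c, w0
5. c, w0
6. ¬□(b ∨ c), w1
7. b ∨ c, w1
8. c, w1
9. ¬(b ∨ c), w2
10. ¬b, w2
11. ¬c, w2
Accessibility: w0Rw0, w0Rw1, w1Rw1, w1Rw2, w2Rw2
Complete open branch: countermodel on a T-frame, so not valid in T, nor in K (the same frame is also a K-frame).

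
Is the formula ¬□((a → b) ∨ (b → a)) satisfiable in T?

1. ¬□((a → b) ∨ (b → a)), w0
2. ¬((a → b) ∨ (b → a)), w1   [¬□-rule on 1: fresh world w1, w0Rw1]
3. ¬(a → b), w1   [¬∨-rule on 2]
4. ¬(b → a), w1   [¬∨-rule on 2]
5. a, w1   [¬→-rule on 3]
6. ¬b, w1   [¬→-rule on 3]
7. b, w1   [¬→-rule on 4]
8. ¬a, w1   [¬→-rule on 4]
Accessibility: w0Rw0, w0Rw1, w1Rw1
Branch closes: b and ¬b both at w1.
Every branch closes; the branch above is one of them.

Unsatisfiable (every branch closes)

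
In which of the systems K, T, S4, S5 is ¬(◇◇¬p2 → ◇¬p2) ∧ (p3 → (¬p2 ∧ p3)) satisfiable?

K, T

S4-tableau for the formula:
1. ¬(◇◇¬p2 → ◇¬p2) ∧ (p3 → (¬p2 ∧ p3)), 0
2. ¬(◇◇¬p2 → ◇¬p2), 0
3. p3 → (¬p2 ∧ p3), 0
4. ◇◇¬p2, 0
5. ¬◇¬p2, 0
6. p2, 0
7. ¬p3, 0
8. ◇¬p2, 1
9. p2, 1
10. ¬p2, 2
11. p2, 2
Accessibility: 0R0, 0R1, 0R2, 1R1, 1R2, 2R2
Branch closes: p2 and ¬p2 both at 2.
Every branch closes (one shown): unsatisfiable in S4, hence also in S5 (every S5-frame is an S4-frame).
T-tableau for the formula:
1. ¬(◇◇¬p2 → ◇¬p2) ∧ (p3 → (¬p2 ∧ p3)), 0
2. ¬(◇◇¬p2 → ◇¬p2), 0
3. p3 → (¬p2 ∧ p3), 0
4. ◇◇¬p2, 0
5. ¬◇¬p2, 0
6. p2, 0
7. ¬p3, 0
8. ◇¬p2, 1
9. p2, 1
10. ¬p2, 2
Accessibility: 0R0, 0R1, 1R1, 1R2, 2R2
Complete open branch: satisfiable in T, hence also in K (this T-model is also a K-model).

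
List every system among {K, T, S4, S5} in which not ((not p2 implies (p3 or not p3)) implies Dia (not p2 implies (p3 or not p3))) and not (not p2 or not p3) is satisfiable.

K

K-tableau for the formula:
1. not ((not p2 implies (p3 or not p3)) implies Dia (not p2 implies (p3 or not p3))) and not (not p2 or not p3), 0
2. not ((not p2 implies (p3 or not p3)) implies Dia (not p2 implies (p3 or not p3))), 0
3. not (not p2 or not p3), 0
4. not p2 implies (p3 or not p3), 0
5. not Dia (not p2 implies (p3 or not p3)), 0
6. p2, 0
7. p3, 0
8. p3 or not p3, 0
Complete open branch: satisfiable in K.
T-tableau for the formula:
1. not ((not p2 implies (p3 or not p3)) implies Dia (not p2 implies (p3 or not p3))) and not (not p2 or not p3), 0
2. not ((not p2 implies (p3 or not p3)) implies Dia (not p2 implies (p3 or not p3))), 0
3. not (not p2 or not p3), 0
4. not p2 implies (p3 or not p3), 0
5. not Dia (not p2 implies (p3 or not p3)), 0
6. p2, 0
7. p3, 0
8. not (not p2 implies (p3 or not p3)), 0
9. not p2, 0
10. not (p3 or not p3), 0
Accessibility: 0R0
Branch closes: p2 and not p2 both at 0.
Every branch closes (one shown): unsatisfiable in T, hence also in S4, S5 (every S4/S5-frame is a T-frame).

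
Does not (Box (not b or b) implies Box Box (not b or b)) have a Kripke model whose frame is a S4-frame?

No, unsatisfiable

1. not (Box (not b or b) implies Box Box (not b or b)), 0
2. Box (not b or b), 0
3. not Box Box (not b or b), 0
4. not b or b, 0
5. b, 0
6. not Box (not b or b), 1
7. not b or b, 1
8. b, 1
9. not (not b or b), 2
10. b, 2
11. not b, 2
Accessibility: 0R0, 0R1, 0R2, 1R1, 1R2, 2R2
Branch closes: b and not b both at 2.
All branches of the tableau close; one closing branch shown above.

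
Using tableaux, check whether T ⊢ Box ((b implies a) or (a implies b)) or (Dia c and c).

Valid in T

Tableau for the negation not (Box ((b implies a) or (a implies b)) or (Dia c and c)):
1. not (Box ((b implies a) or (a implies b)) or (Dia c and c)), 0
2. not Box ((b implies a) or (a implies b)), 0   [neg-or-rule on 1]
3. not (Dia c and c), 0   [neg-or-rule on 1]
4. not Dia c, 0   [neg-and-rule on 3 (branches; this branch)]
5. not c, 0   [neg-Dia-rule on 4 via 0R0]
6. not ((b implies a) or (a implies b)), 1   [neg-Box-rule on 2: fresh world 1, 0R1]
7. not (b implies a), 1   [neg-or-rule on 6]
8. not (a implies b), 1   [neg-or-rule on 6]
9. b, 1   [neg-implies-rule on 7]
10. not a, 1   [neg-implies-rule on 7]
11. a, 1   [neg-implies-rule on 8]
12. not b, 1   [neg-implies-rule on 8]
Accessibility: 0R0, 0R1, 1R1
Branch closes: a and not a both at 1.
Every branch of the negation's tableau closes; the branch above is one of them.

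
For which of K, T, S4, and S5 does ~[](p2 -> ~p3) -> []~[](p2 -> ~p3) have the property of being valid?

S4-tableau for the negation ~(~[](p2 -> ~p3) -> []~[](p2 -> ~p3)):
1. ~(~[](p2 -> ~p3) -> []~[](p2 -> ~p3)), u
2. ~[](p2 -> ~p3), u
3. ~[]~[](p2 -> ~p3), u
4. ~(p2 -> ~p3), v
5. p2, v
6. p3, v
7. [](p2 -> ~p3), w
8. p2 -> ~p3, w
9. ~p3, w
Accessibility: uRu, uRv, uRw, vRv, wRw
Complete open branch: countermodel on an S4-frame, so not valid in S4, nor in K, T (the same frame is also a K-frame and a T-frame).
S5-tableau for the negation ~(~[](p2 -> ~p3) -> []~[](p2 -> ~p3)):
1. ~(~[](p2 -> ~p3) -> []~[](p2 -> ~p3)), u
2. ~[](p2 -> ~p3), u
3. ~[]~[](p2 -> ~p3), u
4. ~(p2 -> ~p3), v
5. p2, v
6. p3, v
7. [](p2 -> ~p3), w
8. p2 -> ~p3, u
9. p2 -> ~p3, v
10. p2 -> ~p3, w
11. ~p3, u
12. ~p3, v
Accessibility: uRu, uRv, uRw, vRu, vRv, vRw, wRu, wRv, wRw
Branch closes: p3 and ~p3 both at v.
Every branch closes (one shown): valid in S5.

S5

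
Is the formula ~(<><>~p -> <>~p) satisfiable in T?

Satisfiable (open branch found)

1. ~(<><>~p -> <>~p), 0
2. <><>~p, 0   [~->-rule on 1]
3. ~<>~p, 0   [~->-rule on 1]
4. p, 0   [~<>-rule on 3 via 0R0]
5. <>~p, 1   [<>-rule on 2: fresh world 1, 0R1]
6. p, 1   [~<>-rule on 3 via 0R1]
7. ~p, 2   [<>-rule on 5: fresh world 2, 1R2]
Accessibility: 0R0, 0R1, 1R1, 1R2, 2R2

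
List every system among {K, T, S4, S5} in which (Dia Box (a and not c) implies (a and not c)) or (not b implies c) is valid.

S4-tableau for the negation not ((Dia Box (a and not c) implies (a and not c)) or (not b implies c)):
1. not ((Dia Box (a and not c) implies (a and not c)) or (not b implies c)), 0
2. not (Dia Box (a and not c) implies (a and not c)), 0   [neg-or-rule on 1]
3. not (not b implies c), 0   [neg-or-rule on 1]
4. Dia Box (a and not c), 0   [neg-implies-rule on 2]
5. not (a and not c), 0   [neg-implies-rule on 2]
6. not b, 0   [neg-implies-rule on 3]
7. not c, 0   [neg-implies-rule on 3]
8. not a, 0   [neg-and-rule on 5 (branches; this branch)]
9. Box (a and not c), 1   [Dia-rule on 4: fresh world 1, 0R1]
10. a and not c, 1   [Box-rule on 9 via 1R1]
11. a, 1   [and-rule on 10]
12. not c, 1   [and-rule on 10]
Accessibility: 0R0, 0R1, 1R1
Complete open branch: countermodel on an S4-frame, so not valid in S4, nor in K, T (the same frame is also a K-frame and a T-frame).
S5-tableau for the negation not ((Dia Box (a and not c) implies (a and not c)) or (not b implies c)):
1. not ((Dia Box (a and not c) implies (a and not c)) or (not b implies c)), 0
2. not (Dia Box (a and not c) implies (a and not c)), 0   [neg-or-rule on 1]
3. not (not b implies c), 0   [neg-or-rule on 1]
4. Dia Box (a and not c), 0   [neg-implies-rule on 2]
5. not (a and not c), 0   [neg-implies-rule on 2]
6. not b, 0   [neg-implies-rule on 3]
7. not c, 0   [neg-implies-rule on 3]
8. not a, 0   [neg-and-rule on 5 (branches; this branch)]
9. Box (a and not c), 1   [Dia-rule on 4: fresh world 1, 0R1]
10. a and not c, 0   [Box-rule on 9 via 1R0]
11. a, 0   [and-rule on 10]
Accessibility: 0R0, 0R1, 1R0, 1R1
Branch closes: a and not a both at 0.
Every branch closes (one shown): valid in S5.

S5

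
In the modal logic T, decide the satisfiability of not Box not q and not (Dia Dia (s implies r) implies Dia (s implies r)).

1. not Box not q and not (Dia Dia (s implies r) implies Dia (s implies r)), 0
2. not Box not q, 0
3. not (Dia Dia (s implies r) implies Dia (s implies r)), 0
4. Dia Dia (s implies r), 0
5. not Dia (s implies r), 0
6. not (s implies r), 0
7. s, 0
8. not r, 0
9. q, 1
10. not (s implies r), 1
11. s, 1
12. not r, 1
13. Dia (s implies r), 2
14. not (s implies r), 2
15. s, 2
16. not r, 2
17. s implies r, 3
18. r, 3
Accessibility: 0R0, 0R1, 0R2, 1R1, 2R2, 2R3, 3R3

Satisfiable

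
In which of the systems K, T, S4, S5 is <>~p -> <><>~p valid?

T-tableau for the negation ~(<>~p -> <><>~p):
1. ~(<>~p -> <><>~p), 0
2. <>~p, 0   [~->-rule on 1]
3. ~<><>~p, 0   [~->-rule on 1]
4. ~<>~p, 0   [~<>-rule on 3 via 0R0]
5. p, 0   [~<>-rule on 4 via 0R0]
6. ~p, 1   [<>-rule on 2: fresh world 1, 0R1]
7. ~<>~p, 1   [~<>-rule on 3 via 0R1]
8. p, 1   [~<>-rule on 4 via 0R1]
Accessibility: 0R0, 0R1, 1R1
Branch closes: p and ~p both at 1.
Every branch closes (one shown): valid in T, hence also in S4, S5 (every theorem of T is a theorem of S4 and S5).
K-tableau for the negation ~(<>~p -> <><>~p):
1. ~(<>~p -> <><>~p), 0
2. <>~p, 0   [~->-rule on 1]
3. ~<><>~p, 0   [~->-rule on 1]
4. ~p, 1   [<>-rule on 2: fresh world 1, 0R1]
5. ~<>~p, 1   [~<>-rule on 3 via 0R1]
Accessibility: 0R1
Complete open branch: countermodel on a K-frame, so not valid in K.

T, S4, S5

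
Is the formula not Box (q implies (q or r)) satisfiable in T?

No, unsatisfiable

1. not Box (q implies (q or r)), 0
2. not (q implies (q or r)), 1
3. q, 1
4. not (q or r), 1
5. not q, 1
6. not r, 1
Accessibility: 0R0, 0R1, 1R1
Branch closes: q and not q both at 1.
(One branch shown.) All branches close.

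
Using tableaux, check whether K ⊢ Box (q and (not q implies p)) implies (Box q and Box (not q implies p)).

Tableau for the negation not (Box (q and (not q implies p)) implies (Box q and Box (not q implies p))):
1. not (Box (q and (not q implies p)) implies (Box q and Box (not q implies p))), 0
2. Box (q and (not q implies p)), 0
3. not (Box q and Box (not q implies p)), 0
4. not Box (not q implies p), 0
5. not (not q implies p), 1
6. not q, 1
7. not p, 1
8. q and (not q implies p), 1
9. q, 1
10. not q implies p, 1
Accessibility: 0R1
Branch closes: q and not q both at 1.
Every branch of the negation's tableau closes; the branch above is one of them.

Valid in K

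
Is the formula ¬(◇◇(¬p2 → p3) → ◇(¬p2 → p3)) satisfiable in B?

Yes, satisfiable

1. ¬(◇◇(¬p2 → p3) → ◇(¬p2 → p3)), u
2. ◇◇(¬p2 → p3), u
3. ¬◇(¬p2 → p3), u
4. ¬(¬p2 → p3), u
5. ¬p2, u
6. ¬p3, u
7. ◇(¬p2 → p3), v
8. ¬(¬p2 → p3), v
9. ¬p2, v
10. ¬p3, v
11. ¬p2 → p3, w
12. p3, w
Accessibility: uRu, uRv, vRu, vRv, vRw, wRv, wRw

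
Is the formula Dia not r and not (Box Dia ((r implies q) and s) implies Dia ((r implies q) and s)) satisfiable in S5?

Unsatisfiable

1. Dia not r and not (Box Dia ((r implies q) and s) implies Dia ((r implies q) and s)), u
2. Dia not r, u   [and-rule on 1]
3. not (Box Dia ((r implies q) and s) implies Dia ((r implies q) and s)), u   [and-rule on 1]
4. Box Dia ((r implies q) and s), u   [neg-implies-rule on 3]
5. not Dia ((r implies q) and s), u   [neg-implies-rule on 3]
6. Dia ((r implies q) and s), u   [Box-rule on 4 via uRu]
7. not ((r implies q) and s), u   [neg-Dia-rule on 5 via uRu]
8. not (r implies q), u   [neg-and-rule on 7 (branches; this branch)]
9. r, u   [neg-implies-rule on 8]
10. not q, u   [neg-implies-rule on 8]
11. not r, v   [Dia-rule on 2: fresh world v, uRv]
12. Dia ((r implies q) and s), v   [Box-rule on 4 via uRv]
13. not ((r implies q) and s), v   [neg-Dia-rule on 5 via uRv]
14. not s, v   [neg-and-rule on 13 (branches; this branch)]
15. (r implies q) and s, w   [Dia-rule on 6: fresh world w, uRw]
16. r implies q, w   [and-rule on 15]
17. s, w   [and-rule on 15]
18. Dia ((r implies q) and s), w   [Box-rule on 4 via uRw]
19. not ((r implies q) and s), w   [neg-Dia-rule on 5 via uRw]
20. q, w   [implies-rule on 16 (branches; this branch)]
21. not (r implies q), w   [neg-and-rule on 19 (branches; this branch)]
22. r, w   [neg-implies-rule on 21]
23. not q, w   [neg-implies-rule on 21]
Accessibility: uRu, uRv, uRw, vRu, vRv, vRw, wRu, wRv, wRw
Branch closes: q and not q both at w.
(One branch shown.) All branches close.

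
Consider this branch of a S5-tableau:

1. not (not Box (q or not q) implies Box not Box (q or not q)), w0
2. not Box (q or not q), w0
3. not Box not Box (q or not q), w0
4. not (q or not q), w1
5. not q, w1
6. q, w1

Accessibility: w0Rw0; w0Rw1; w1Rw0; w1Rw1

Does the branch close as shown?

Both q and not q appear at w1.

Yes, closed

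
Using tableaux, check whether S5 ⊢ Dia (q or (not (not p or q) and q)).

Tableau for the negation not Dia (q or (not (not p or q) and q)):
1. not Dia (q or (not (not p or q) and q)), 0
2. not (q or (not (not p or q) and q)), 0   [neg-Dia-rule on 1 via 0R0]
3. not q, 0   [neg-or-rule on 2]
4. not (not (not p or q) and q), 0   [neg-or-rule on 2]
Accessibility: 0R0
The negation has an open branch (countermodel exists).

Invalid (countermodel exists)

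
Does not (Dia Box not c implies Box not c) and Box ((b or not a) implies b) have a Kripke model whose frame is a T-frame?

Yes, satisfiable

1. not (Dia Box not c implies Box not c) and Box ((b or not a) implies b), w0
2. not (Dia Box not c implies Box not c), w0   [and-rule on 1]
3. Box ((b or not a) implies b), w0   [and-rule on 1]
4. Dia Box not c, w0   [neg-implies-rule on 2]
5. not Box not c, w0   [neg-implies-rule on 2]
6. (b or not a) implies b, w0   [Box-rule on 3 via w0Rw0]
7. b, w0   [implies-rule on 6 (branches; this branch)]
8. Box not c, w1   [Dia-rule on 4: fresh world w1, w0Rw1]
9. (b or not a) implies b, w1   [Box-rule on 3 via w0Rw1]
10. not c, w1   [Box-rule on 8 via w1Rw1]
11. b, w1   [implies-rule on 9 (branches; this branch)]
12. c, w2   [neg-Box-rule on 5: fresh world w2, w0Rw2]
13. (b or not a) implies b, w2   [Box-rule on 3 via w0Rw2]
14. b, w2   [implies-rule on 13 (branches; this branch)]
Accessibility: w0Rw0, w0Rw1, w0Rw2, w1Rw1, w2Rw2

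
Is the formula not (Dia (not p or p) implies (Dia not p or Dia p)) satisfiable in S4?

Unsatisfiable

1. not (Dia (not p or p) implies (Dia not p or Dia p)), u
2. Dia (not p or p), u
3. not (Dia not p or Dia p), u
4. not Dia not p, u
5. not Dia p, u
6. p, u
7. not p, u
Accessibility: uRu
Branch closes: p and not p both at u.
All branches of the tableau close; one closing branch shown above.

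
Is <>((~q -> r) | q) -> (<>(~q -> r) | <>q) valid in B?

Valid

Tableau for the negation ~(<>((~q -> r) | q) -> (<>(~q -> r) | <>q)):
1. ~(<>((~q -> r) | q) -> (<>(~q -> r) | <>q)), 0
2. <>((~q -> r) | q), 0   [~->-rule on 1]
3. ~(<>(~q -> r) | <>q), 0   [~->-rule on 1]
4. ~<>(~q -> r), 0   [~|-rule on 3]
5. ~<>q, 0   [~|-rule on 3]
6. ~(~q -> r), 0   [~<>-rule on 4 via 0R0]
7. ~q, 0   [~->-rule on 6]
8. ~r, 0   [~->-rule on 6]
9. (~q -> r) | q, 1   [<>-rule on 2: fresh world 1, 0R1]
10. ~(~q -> r), 1   [~<>-rule on 4 via 0R1]
11. ~q, 1   [~->-rule on 10]
12. ~r, 1   [~->-rule on 10]
13. ~q -> r, 1   [|-rule on 9 (branches; this branch)]
14. r, 1   [->-rule on 13 (branches; this branch)]
Accessibility: 0R0, 0R1, 1R0, 1R1
Branch closes: r and ~r both at 1.
Every branch of the negation's tableau closes; the branch above is one of them.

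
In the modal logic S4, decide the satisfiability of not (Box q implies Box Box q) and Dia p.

1. not (Box q implies Box Box q) and Dia p, u
2. not (Box q implies Box Box q), u   [and-rule on 1]
3. Dia p, u   [and-rule on 1]
4. Box q, u   [neg-implies-rule on 2]
5. not Box Box q, u   [neg-implies-rule on 2]
6. q, u   [Box-rule on 4 via uRu]
7. p, v   [Dia-rule on 3: fresh world v, uRv]
8. q, v   [Box-rule on 4 via uRv]
9. not Box q, w   [neg-Box-rule on 5: fresh world w, uRw]
10. q, w   [Box-rule on 4 via uRw]
11. not q, x   [neg-Box-rule on 9: fresh world x, wRx]
12. q, x   [Box-rule on 4 via uRx]
Accessibility: uRu, uRv, uRw, uRx, vRv, wRw, wRx, xRx
Branch closes: q and not q both at x.
(One branch shown.) All branches close.

Unsatisfiable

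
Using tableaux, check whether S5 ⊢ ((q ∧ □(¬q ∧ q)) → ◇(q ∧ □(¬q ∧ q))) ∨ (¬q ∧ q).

Tableau for the negation ¬(((q ∧ □(¬q ∧ q)) → ◇(q ∧ □(¬q ∧ q))) ∨ (¬q ∧ q)):
1. ¬(((q ∧ □(¬q ∧ q)) → ◇(q ∧ □(¬q ∧ q))) ∨ (¬q ∧ q)), u
2. ¬((q ∧ □(¬q ∧ q)) → ◇(q ∧ □(¬q ∧ q))), u
3. ¬(¬q ∧ q), u
4. q ∧ □(¬q ∧ q), u
5. ¬◇(q ∧ □(¬q ∧ q)), u
6. q, u
7. □(¬q ∧ q), u
8. ¬(q ∧ □(¬q ∧ q)), u
9. ¬q ∧ q, u
10. ¬q, u
Accessibility: uRu
Branch closes: q and ¬q both at u.
All branches of the negation close; one closing branch shown above.

Yes, valid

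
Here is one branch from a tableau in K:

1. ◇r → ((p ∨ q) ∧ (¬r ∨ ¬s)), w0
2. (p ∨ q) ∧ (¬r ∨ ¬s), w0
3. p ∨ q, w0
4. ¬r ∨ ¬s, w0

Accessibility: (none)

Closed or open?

Not closed

No world carries both an atom and its negation.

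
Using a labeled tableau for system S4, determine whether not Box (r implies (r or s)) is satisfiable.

1. not Box (r implies (r or s)), w0
2. not (r implies (r or s)), w1
3. r, w1
4. not (r or s), w1
5. not r, w1
6. not s, w1
Accessibility: w0Rw0, w0Rw1, w1Rw1
Branch closes: r and not r both at w1.
(One branch shown.) All branches close.

No, unsatisfiable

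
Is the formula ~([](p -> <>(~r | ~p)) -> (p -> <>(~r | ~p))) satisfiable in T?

No, unsatisfiable

1. ~([](p -> <>(~r | ~p)) -> (p -> <>(~r | ~p))), w0
2. [](p -> <>(~r | ~p)), w0   [~->-rule on 1]
3. ~(p -> <>(~r | ~p)), w0   [~->-rule on 1]
4. p, w0   [~->-rule on 3]
5. ~<>(~r | ~p), w0   [~->-rule on 3]
6. p -> <>(~r | ~p), w0   [[]-rule on 2 via w0Rw0]
7. ~(~r | ~p), w0   [~<>-rule on 5 via w0Rw0]
8. r, w0   [~|-rule on 7]
9. <>(~r | ~p), w0   [->-rule on 6 (branches; this branch)]
10. ~r | ~p, w1   [<>-rule on 9: fresh world w1, w0Rw1]
11. p -> <>(~r | ~p), w1   [[]-rule on 2 via w0Rw1]
12. ~(~r | ~p), w1   [~<>-rule on 5 via w0Rw1]
13. r, w1   [~|-rule on 12]
14. p, w1   [~|-rule on 12]
15. ~p, w1   [|-rule on 10 (branches; this branch)]
Accessibility: w0Rw0, w0Rw1, w1Rw1
Branch closes: p and ~p both at w1.
All branches of the tableau close; one closing branch shown above.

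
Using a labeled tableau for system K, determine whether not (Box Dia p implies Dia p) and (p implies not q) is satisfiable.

1. not (Box Dia p implies Dia p) and (p implies not q), 0
2. not (Box Dia p implies Dia p), 0
3. p implies not q, 0
4. Box Dia p, 0
5. not Dia p, 0
6. not q, 0

Satisfiable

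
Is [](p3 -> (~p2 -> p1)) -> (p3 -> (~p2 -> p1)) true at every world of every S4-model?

Tableau for the negation ~([](p3 -> (~p2 -> p1)) -> (p3 -> (~p2 -> p1))):
1. ~([](p3 -> (~p2 -> p1)) -> (p3 -> (~p2 -> p1))), u
2. [](p3 -> (~p2 -> p1)), u
3. ~(p3 -> (~p2 -> p1)), u
4. p3, u
5. ~(~p2 -> p1), u
6. ~p2, u
7. ~p1, u
8. p3 -> (~p2 -> p1), u
9. ~p2 -> p1, u
10. p1, u
Accessibility: uRu
Branch closes: p1 and ~p1 both at u.
All branches of the negation close; one closing branch shown above.

Yes, valid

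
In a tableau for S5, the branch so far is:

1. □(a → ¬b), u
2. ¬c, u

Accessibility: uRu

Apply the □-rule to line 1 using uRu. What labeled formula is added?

a → ¬b, u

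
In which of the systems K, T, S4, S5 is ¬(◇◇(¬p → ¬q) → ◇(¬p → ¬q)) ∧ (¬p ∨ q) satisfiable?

K, T

T-tableau for the formula:
1. ¬(◇◇(¬p → ¬q) → ◇(¬p → ¬q)) ∧ (¬p ∨ q), 0
2. ¬(◇◇(¬p → ¬q) → ◇(¬p → ¬q)), 0
3. ¬p ∨ q, 0
4. ◇◇(¬p → ¬q), 0
5. ¬◇(¬p → ¬q), 0
6. ¬(¬p → ¬q), 0
7. ¬p, 0
8. q, 0
9. ◇(¬p → ¬q), 1
10. ¬(¬p → ¬q), 1
11. ¬p, 1
12. q, 1
13. ¬p → ¬q, 2
14. ¬q, 2
Accessibility: 0R0, 0R1, 1R1, 1R2, 2R2
Complete open branch: satisfiable in T, hence also in K (this T-model is also a K-model).
S4-tableau for the formula:
1. ¬(◇◇(¬p → ¬q) → ◇(¬p → ¬q)) ∧ (¬p ∨ q), 0
2. ¬(◇◇(¬p → ¬q) → ◇(¬p → ¬q)), 0
3. ¬p ∨ q, 0
4. ◇◇(¬p → ¬q), 0
5. ¬◇(¬p → ¬q), 0
6. ¬(¬p → ¬q), 0
7. ¬p, 0
8. q, 0
9. ◇(¬p → ¬q), 1
10. ¬(¬p → ¬q), 1
11. ¬p, 1
12. q, 1
13. ¬p → ¬q, 2
14. ¬(¬p → ¬q), 2
15. ¬p, 2
16. q, 2
17. ¬q, 2
Accessibility: 0R0, 0R1, 0R2, 1R1, 1R2, 2R2
Branch closes: q and ¬q both at 2.
Every branch closes (one shown): unsatisfiable in S4, hence also in S5 (every S5-frame is an S4-frame).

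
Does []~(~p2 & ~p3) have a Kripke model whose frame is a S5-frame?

Satisfiable (open branch found)

1. []~(~p2 & ~p3), w0
2. ~(~p2 & ~p3), w0
3. p3, w0
Accessibility: w0Rw0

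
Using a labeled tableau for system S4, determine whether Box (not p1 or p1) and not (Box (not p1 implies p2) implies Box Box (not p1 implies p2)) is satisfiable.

Unsatisfiable (every branch closes)

1. Box (not p1 or p1) and not (Box (not p1 implies p2) implies Box Box (not p1 implies p2)), w0
2. Box (not p1 or p1), w0
3. not (Box (not p1 implies p2) implies Box Box (not p1 implies p2)), w0
4. Box (not p1 implies p2), w0
5. not Box Box (not p1 implies p2), w0
6. not p1 or p1, w0
7. not p1 implies p2, w0
8. p1, w0
9. p2, w0
10. not Box (not p1 implies p2), w1
11. not p1 or p1, w1
12. not p1 implies p2, w1
13. p1, w1
14. p2, w1
15. not (not p1 implies p2), w2
16. not p1, w2
17. not p2, w2
18. not p1 or p1, w2
19. not p1 implies p2, w2
20. p2, w2
Accessibility: w0Rw0, w0Rw1, w0Rw2, w1Rw1, w1Rw2, w2Rw2
Branch closes: p2 and not p2 both at w2.
All branches of the tableau close; one closing branch shown above.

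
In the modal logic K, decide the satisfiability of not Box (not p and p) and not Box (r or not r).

Unsatisfiable

1. not Box (not p and p) and not Box (r or not r), u
2. not Box (not p and p), u
3. not Box (r or not r), u
4. not (not p and p), v
5. not p, v
6. not (r or not r), w
7. not r, w
8. r, w
Accessibility: uRv, uRw
Branch closes: r and not r both at w.
All branches of the tableau close; one closing branch shown above.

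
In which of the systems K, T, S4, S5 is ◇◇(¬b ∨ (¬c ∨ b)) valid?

K-tableau for the negation ¬◇◇(¬b ∨ (¬c ∨ b)):
1. ¬◇◇(¬b ∨ (¬c ∨ b)), 0
Complete open branch: countermodel on a K-frame, so not valid in K.
T-tableau for the negation ¬◇◇(¬b ∨ (¬c ∨ b)):
1. ¬◇◇(¬b ∨ (¬c ∨ b)), 0
2. ¬◇(¬b ∨ (¬c ∨ b)), 0
3. ¬(¬b ∨ (¬c ∨ b)), 0
4. b, 0
5. ¬(¬c ∨ b), 0
6. c, 0
7. ¬b, 0
Accessibility: 0R0
Branch closes: b and ¬b both at 0.
Every branch closes (one shown): valid in T, hence also in S4, S5 (every theorem of T is a theorem of S4 and S5).

T, S4, S5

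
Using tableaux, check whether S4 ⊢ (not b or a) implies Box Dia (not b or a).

Invalid (countermodel exists)

Tableau for the negation not ((not b or a) implies Box Dia (not b or a)):
1. not ((not b or a) implies Box Dia (not b or a)), w0
2. not b or a, w0   [neg-implies-rule on 1]
3. not Box Dia (not b or a), w0   [neg-implies-rule on 1]
4. a, w0   [or-rule on 2 (branches; this branch)]
5. not Dia (not b or a), w1   [neg-Box-rule on 3: fresh world w1, w0Rw1]
6. not (not b or a), w1   [neg-Dia-rule on 5 via w1Rw1]
7. b, w1   [neg-or-rule on 6]
8. not a, w1   [neg-or-rule on 6]
Accessibility: w0Rw0, w0Rw1, w1Rw1
The negation has an open branch (countermodel exists).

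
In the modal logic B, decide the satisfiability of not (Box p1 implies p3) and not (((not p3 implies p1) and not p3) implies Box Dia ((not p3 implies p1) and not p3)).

Unsatisfiable (every branch closes)

1. not (Box p1 implies p3) and not (((not p3 implies p1) and not p3) implies Box Dia ((not p3 implies p1) and not p3)), u
2. not (Box p1 implies p3), u   [and-rule on 1]
3. not (((not p3 implies p1) and not p3) implies Box Dia ((not p3 implies p1) and not p3)), u   [and-rule on 1]
4. Box p1, u   [neg-implies-rule on 2]
5. not p3, u   [neg-implies-rule on 2]
6. (not p3 implies p1) and not p3, u   [neg-implies-rule on 3]
7. not Box Dia ((not p3 implies p1) and not p3), u   [neg-implies-rule on 3]
8. not p3 implies p1, u   [and-rule on 6]
9. p1, u   [Box-rule on 4 via uRu]
10. not Dia ((not p3 implies p1) and not p3), v   [neg-Box-rule on 7: fresh world v, uRv]
11. p1, v   [Box-rule on 4 via uRv]
12. not ((not p3 implies p1) and not p3), u   [neg-Dia-rule on 10 via vRu]
13. not ((not p3 implies p1) and not p3), v   [neg-Dia-rule on 10 via vRv]
14. not (not p3 implies p1), u   [neg-and-rule on 12 (branches; this branch)]
15. not p1, u   [neg-implies-rule on 14]
Accessibility: uRu, uRv, vRu, vRv
Branch closes: p1 and not p1 both at u.
Every branch closes; the branch above is one of them.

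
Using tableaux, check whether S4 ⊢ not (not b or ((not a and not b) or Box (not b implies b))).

Not valid

Tableau for the negation not b or ((not a and not b) or Box (not b implies b)):
1. not b or ((not a and not b) or Box (not b implies b)), u
2. (not a and not b) or Box (not b implies b), u
3. Box (not b implies b), u
4. not b implies b, u
5. b, u
Accessibility: uRu
The negation has an open branch (countermodel exists).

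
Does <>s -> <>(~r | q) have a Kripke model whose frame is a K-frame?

1. <>s -> <>(~r | q), w0
2. <>(~r | q), w0
3. ~r | q, w1
4. q, w1
Accessibility: w0Rw1

Satisfiable (open branch found)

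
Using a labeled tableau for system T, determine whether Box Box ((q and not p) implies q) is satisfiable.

Yes, satisfiable

1. Box Box ((q and not p) implies q), 0
2. Box ((q and not p) implies q), 0
3. (q and not p) implies q, 0
4. q, 0
Accessibility: 0R0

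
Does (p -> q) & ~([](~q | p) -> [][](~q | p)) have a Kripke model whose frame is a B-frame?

1. (p -> q) & ~([](~q | p) -> [][](~q | p)), 0
2. p -> q, 0   [&-rule on 1]
3. ~([](~q | p) -> [][](~q | p)), 0   [&-rule on 1]
4. [](~q | p), 0   [~->-rule on 3]
5. ~[][](~q | p), 0   [~->-rule on 3]
6. ~q | p, 0   [[]-rule on 4 via 0R0]
7. q, 0   [->-rule on 2 (branches; this branch)]
8. p, 0   [|-rule on 6 (branches; this branch)]
9. ~[](~q | p), 1   [~[]-rule on 5: fresh world 1, 0R1]
10. ~q | p, 1   [[]-rule on 4 via 0R1]
11. p, 1   [|-rule on 10 (branches; this branch)]
12. ~(~q | p), 2   [~[]-rule on 9: fresh world 2, 1R2]
13. q, 2   [~|-rule on 12]
14. ~p, 2   [~|-rule on 12]
Accessibility: 0R0, 0R1, 1R0, 1R1, 1R2, 2R1, 2R2

Satisfiable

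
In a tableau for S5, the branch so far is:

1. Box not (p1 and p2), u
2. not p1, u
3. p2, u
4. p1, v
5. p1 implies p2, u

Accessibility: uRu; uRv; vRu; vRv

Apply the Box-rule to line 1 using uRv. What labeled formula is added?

not (p1 and p2), v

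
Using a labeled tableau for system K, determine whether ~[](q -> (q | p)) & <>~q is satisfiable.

1. ~[](q -> (q | p)) & <>~q, w0
2. ~[](q -> (q | p)), w0
3. <>~q, w0
4. ~(q -> (q | p)), w1
5. q, w1
6. ~(q | p), w1
7. ~q, w1
8. ~p, w1
Accessibility: w0Rw1
Branch closes: q and ~q both at w1.
All branches of the tableau close; one closing branch shown above.

Unsatisfiable (every branch closes)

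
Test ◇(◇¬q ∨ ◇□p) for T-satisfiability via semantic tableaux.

1. ◇(◇¬q ∨ ◇□p), 0
2. ◇¬q ∨ ◇□p, 1   [◇-rule on 1: fresh world 1, 0R1]
3. ◇□p, 1   [∨-rule on 2 (branches; this branch)]
4. □p, 2   [◇-rule on 3: fresh world 2, 1R2]
5. p, 2   [□-rule on 4 via 2R2]
Accessibility: 0R0, 0R1, 1R1, 1R2, 2R2

Yes, satisfiable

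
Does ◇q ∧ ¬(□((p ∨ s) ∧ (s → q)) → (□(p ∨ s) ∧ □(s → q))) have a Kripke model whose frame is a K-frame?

1. ◇q ∧ ¬(□((p ∨ s) ∧ (s → q)) → (□(p ∨ s) ∧ □(s → q))), w0
2. ◇q, w0
3. ¬(□((p ∨ s) ∧ (s → q)) → (□(p ∨ s) ∧ □(s → q))), w0
4. □((p ∨ s) ∧ (s → q)), w0
5. ¬(□(p ∨ s) ∧ □(s → q)), w0
6. ¬□(s → q), w0
7. q, w1
8. (p ∨ s) ∧ (s → q), w1
9. p ∨ s, w1
10. s → q, w1
11. s, w1
12. ¬(s → q), w2
13. s, w2
14. ¬q, w2
15. (p ∨ s) ∧ (s → q), w2
16. p ∨ s, w2
17. s → q, w2
18. q, w2
Accessibility: w0Rw1, w0Rw2
Branch closes: q and ¬q both at w2.
All branches of the tableau close; one closing branch shown above.

Unsatisfiable (every branch closes)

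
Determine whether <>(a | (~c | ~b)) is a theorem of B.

Not valid

Tableau for the negation ~<>(a | (~c | ~b)):
1. ~<>(a | (~c | ~b)), u
2. ~(a | (~c | ~b)), u   [~<>-rule on 1 via uRu]
3. ~a, u   [~|-rule on 2]
4. ~(~c | ~b), u   [~|-rule on 2]
5. c, u   [~|-rule on 4]
6. b, u   [~|-rule on 4]
Accessibility: uRu
The negation has an open branch (countermodel exists).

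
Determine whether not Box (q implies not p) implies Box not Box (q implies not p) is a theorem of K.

Tableau for the negation not (not Box (q implies not p) implies Box not Box (q implies not p)):
1. not (not Box (q implies not p) implies Box not Box (q implies not p)), w0
2. not Box (q implies not p), w0
3. not Box not Box (q implies not p), w0
4. not (q implies not p), w1
5. q, w1
6. p, w1
7. Box (q implies not p), w2
Accessibility: w0Rw1, w0Rw2
The negation has an open branch (countermodel exists).

Not valid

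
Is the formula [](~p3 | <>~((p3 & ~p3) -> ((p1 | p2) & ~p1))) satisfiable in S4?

Satisfiable

1. [](~p3 | <>~((p3 & ~p3) -> ((p1 | p2) & ~p1))), w0
2. ~p3 | <>~((p3 & ~p3) -> ((p1 | p2) & ~p1)), w0   [[]-rule on 1 via w0Rw0]
3. ~p3, w0   [|-rule on 2 (branches; this branch)]
Accessibility: w0Rw0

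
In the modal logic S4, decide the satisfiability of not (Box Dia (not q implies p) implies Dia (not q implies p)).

1. not (Box Dia (not q implies p) implies Dia (not q implies p)), w0
2. Box Dia (not q implies p), w0   [neg-implies-rule on 1]
3. not Dia (not q implies p), w0   [neg-implies-rule on 1]
4. Dia (not q implies p), w0   [Box-rule on 2 via w0Rw0]
5. not (not q implies p), w0   [neg-Dia-rule on 3 via w0Rw0]
6. not q, w0   [neg-implies-rule on 5]
7. not p, w0   [neg-implies-rule on 5]
8. not q implies p, w1   [Dia-rule on 4: fresh world w1, w0Rw1]
9. Dia (not q implies p), w1   [Box-rule on 2 via w0Rw1]
10. not (not q implies p), w1   [neg-Dia-rule on 3 via w0Rw1]
11. not q, w1   [neg-implies-rule on 10]
12. not p, w1   [neg-implies-rule on 10]
13. p, w1   [implies-rule on 8 (branches; this branch)]
Accessibility: w0Rw0, w0Rw1, w1Rw1
Branch closes: p and not p both at w1.
All branches of the tableau close; one closing branch shown above.

No, unsatisfiable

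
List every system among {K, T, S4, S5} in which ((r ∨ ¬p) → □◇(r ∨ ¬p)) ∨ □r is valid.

S4-tableau for the negation ¬(((r ∨ ¬p) → □◇(r ∨ ¬p)) ∨ □r):
1. ¬(((r ∨ ¬p) → □◇(r ∨ ¬p)) ∨ □r), w0
2. ¬((r ∨ ¬p) → □◇(r ∨ ¬p)), w0
3. ¬□r, w0
4. r ∨ ¬p, w0
5. ¬□◇(r ∨ ¬p), w0
6. ¬p, w0
7. ¬r, w1
8. ¬◇(r ∨ ¬p), w2
9. ¬(r ∨ ¬p), w2
10. ¬r, w2
11. p, w2
Accessibility: w0Rw0, w0Rw1, w0Rw2, w1Rw1, w2Rw2
Complete open branch: countermodel on an S4-frame, so not valid in S4, nor in K, T (the same frame is also a K-frame and a T-frame).
S5-tableau for the negation ¬(((r ∨ ¬p) → □◇(r ∨ ¬p)) ∨ □r):
1. ¬(((r ∨ ¬p) → □◇(r ∨ ¬p)) ∨ □r), w0
2. ¬((r ∨ ¬p) → □◇(r ∨ ¬p)), w0
3. ¬□r, w0
4. r ∨ ¬p, w0
5. ¬□◇(r ∨ ¬p), w0
6. ¬p, w0
7. ¬r, w1
8. ¬◇(r ∨ ¬p), w2
9. ¬(r ∨ ¬p), w0
10. ¬r, w0
11. p, w0
Accessibility: w0Rw0, w0Rw1, w0Rw2, w1Rw0, w1Rw1, w1Rw2, w2Rw0, w2Rw1, w2Rw2
Branch closes: p and ¬p both at w0.
Every branch closes (one shown): valid in S5.

S5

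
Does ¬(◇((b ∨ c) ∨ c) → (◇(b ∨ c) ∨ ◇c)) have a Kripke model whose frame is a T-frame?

Unsatisfiable

1. ¬(◇((b ∨ c) ∨ c) → (◇(b ∨ c) ∨ ◇c)), 0
2. ◇((b ∨ c) ∨ c), 0   [¬→-rule on 1]
3. ¬(◇(b ∨ c) ∨ ◇c), 0   [¬→-rule on 1]
4. ¬◇(b ∨ c), 0   [¬∨-rule on 3]
5. ¬◇c, 0   [¬∨-rule on 3]
6. ¬(b ∨ c), 0   [¬◇-rule on 4 via 0R0]
7. ¬b, 0   [¬∨-rule on 6]
8. ¬c, 0   [¬∨-rule on 6]
9. (b ∨ c) ∨ c, 1   [◇-rule on 2: fresh world 1, 0R1]
10. ¬(b ∨ c), 1   [¬◇-rule on 4 via 0R1]
11. ¬b, 1   [¬∨-rule on 10]
12. ¬c, 1   [¬∨-rule on 10]
13. b ∨ c, 1   [∨-rule on 9 (branches; this branch)]
14. c, 1   [∨-rule on 13 (branches; this branch)]
Accessibility: 0R0, 0R1, 1R1
Branch closes: c and ¬c both at 1.
(One branch shown.) All branches close.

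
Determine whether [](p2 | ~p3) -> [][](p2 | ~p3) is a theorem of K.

No, not valid

Tableau for the negation ~([](p2 | ~p3) -> [][](p2 | ~p3)):
1. ~([](p2 | ~p3) -> [][](p2 | ~p3)), w0
2. [](p2 | ~p3), w0   [~->-rule on 1]
3. ~[][](p2 | ~p3), w0   [~->-rule on 1]
4. ~[](p2 | ~p3), w1   [~[]-rule on 3: fresh world w1, w0Rw1]
5. p2 | ~p3, w1   [[]-rule on 2 via w0Rw1]
6. ~p3, w1   [|-rule on 5 (branches; this branch)]
7. ~(p2 | ~p3), w2   [~[]-rule on 4: fresh world w2, w1Rw2]
8. ~p2, w2   [~|-rule on 7]
9. p3, w2   [~|-rule on 7]
Accessibility: w0Rw1, w1Rw2
The negation has an open branch (countermodel exists).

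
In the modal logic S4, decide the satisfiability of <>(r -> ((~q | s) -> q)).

Satisfiable

1. <>(r -> ((~q | s) -> q)), 0
2. r -> ((~q | s) -> q), 1
3. (~q | s) -> q, 1
4. q, 1
Accessibility: 0R0, 0R1, 1R1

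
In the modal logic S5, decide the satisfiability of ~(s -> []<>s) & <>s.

Unsatisfiable (every branch closes)

1. ~(s -> []<>s) & <>s, 0
2. ~(s -> []<>s), 0   [&-rule on 1]
3. <>s, 0   [&-rule on 1]
4. s, 0   [~->-rule on 2]
5. ~[]<>s, 0   [~->-rule on 2]
6. s, 1   [<>-rule on 3: fresh world 1, 0R1]
7. ~<>s, 2   [~[]-rule on 5: fresh world 2, 0R2]
8. ~s, 0   [~<>-rule on 7 via 2R0]
Accessibility: 0R0, 0R1, 0R2, 1R0, 1R1, 1R2, 2R0, 2R1, 2R2
Branch closes: s and ~s both at 0.
All branches of the tableau close; one closing branch shown above.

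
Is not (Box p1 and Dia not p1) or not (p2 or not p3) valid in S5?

Valid

Tableau for the negation not (not (Box p1 and Dia not p1) or not (p2 or not p3)):
1. not (not (Box p1 and Dia not p1) or not (p2 or not p3)), w0
2. Box p1 and Dia not p1, w0
3. p2 or not p3, w0
4. Box p1, w0
5. Dia not p1, w0
6. p1, w0
7. not p3, w0
8. not p1, w1
9. p1, w1
Accessibility: w0Rw0, w0Rw1, w1Rw0, w1Rw1
Branch closes: p1 and not p1 both at w1.
All branches of the negation close; one closing branch shown above.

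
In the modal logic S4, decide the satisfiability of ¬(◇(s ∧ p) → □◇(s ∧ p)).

1. ¬(◇(s ∧ p) → □◇(s ∧ p)), 0
2. ◇(s ∧ p), 0
3. ¬□◇(s ∧ p), 0
4. s ∧ p, 1
5. s, 1
6. p, 1
7. ¬◇(s ∧ p), 2
8. ¬(s ∧ p), 2
9. ¬p, 2
Accessibility: 0R0, 0R1, 0R2, 1R1, 2R2

Satisfiable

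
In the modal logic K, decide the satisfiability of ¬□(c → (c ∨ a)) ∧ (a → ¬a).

1. ¬□(c → (c ∨ a)) ∧ (a → ¬a), 0
2. ¬□(c → (c ∨ a)), 0   [∧-rule on 1]
3. a → ¬a, 0   [∧-rule on 1]
4. ¬a, 0   [→-rule on 3 (branches; this branch)]
5. ¬(c → (c ∨ a)), 1   [¬□-rule on 2: fresh world 1, 0R1]
6. c, 1   [¬→-rule on 5]
7. ¬(c ∨ a), 1   [¬→-rule on 5]
8. ¬c, 1   [¬∨-rule on 7]
9. ¬a, 1   [¬∨-rule on 7]
Accessibility: 0R1
Branch closes: c and ¬c both at 1.
(One branch shown.) All branches close.

No, unsatisfiable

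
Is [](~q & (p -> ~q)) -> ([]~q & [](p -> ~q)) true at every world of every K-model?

Tableau for the negation ~([](~q & (p -> ~q)) -> ([]~q & [](p -> ~q))):
1. ~([](~q & (p -> ~q)) -> ([]~q & [](p -> ~q))), w0
2. [](~q & (p -> ~q)), w0
3. ~([]~q & [](p -> ~q)), w0
4. ~[](p -> ~q), w0
5. ~(p -> ~q), w1
6. p, w1
7. q, w1
8. ~q & (p -> ~q), w1
9. ~q, w1
10. p -> ~q, w1
Accessibility: w0Rw1
Branch closes: q and ~q both at w1.
Every branch of the negation's tableau closes; the branch above is one of them.

Valid in K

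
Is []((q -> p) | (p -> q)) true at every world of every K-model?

Valid

Tableau for the negation ~[]((q -> p) | (p -> q)):
1. ~[]((q -> p) | (p -> q)), 0
2. ~((q -> p) | (p -> q)), 1   [~[]-rule on 1: fresh world 1, 0R1]
3. ~(q -> p), 1   [~|-rule on 2]
4. ~(p -> q), 1   [~|-rule on 2]
5. q, 1   [~->-rule on 3]
6. ~p, 1   [~->-rule on 3]
7. p, 1   [~->-rule on 4]
8. ~q, 1   [~->-rule on 4]
Accessibility: 0R1
Branch closes: p and ~p both at 1.
Every branch of the negation's tableau closes; the branch above is one of them.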